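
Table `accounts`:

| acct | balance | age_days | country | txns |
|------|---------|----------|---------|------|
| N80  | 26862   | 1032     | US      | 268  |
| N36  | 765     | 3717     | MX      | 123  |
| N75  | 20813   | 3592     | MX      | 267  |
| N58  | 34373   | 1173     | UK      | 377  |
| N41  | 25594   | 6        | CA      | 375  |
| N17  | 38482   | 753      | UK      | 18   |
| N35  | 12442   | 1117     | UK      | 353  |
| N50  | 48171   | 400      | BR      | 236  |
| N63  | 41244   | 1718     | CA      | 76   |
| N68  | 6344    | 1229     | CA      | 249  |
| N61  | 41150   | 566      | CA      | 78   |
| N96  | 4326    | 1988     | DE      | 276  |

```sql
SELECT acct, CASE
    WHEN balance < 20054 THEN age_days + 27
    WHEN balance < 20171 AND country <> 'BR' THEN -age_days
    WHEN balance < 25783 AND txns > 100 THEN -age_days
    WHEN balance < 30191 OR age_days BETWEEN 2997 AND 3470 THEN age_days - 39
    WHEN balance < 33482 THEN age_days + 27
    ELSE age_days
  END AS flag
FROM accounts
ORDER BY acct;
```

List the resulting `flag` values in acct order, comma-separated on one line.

acct=N17: ELSE → 753
acct=N35: balance < 20054 → 1144
acct=N36: balance < 20054 → 3744
acct=N41: balance < 25783 AND txns > 100 → -6
acct=N50: ELSE → 400
acct=N58: ELSE → 1173
acct=N61: ELSE → 566
acct=N63: ELSE → 1718
acct=N68: balance < 20054 → 1256
acct=N75: balance < 25783 AND txns > 100 → -3592
acct=N80: balance < 30191 OR age_days BETWEEN 2997 AND 3470 → 993
acct=N96: balance < 20054 → 2015

753, 1144, 3744, -6, 400, 1173, 566, 1718, 1256, -3592, 993, 2015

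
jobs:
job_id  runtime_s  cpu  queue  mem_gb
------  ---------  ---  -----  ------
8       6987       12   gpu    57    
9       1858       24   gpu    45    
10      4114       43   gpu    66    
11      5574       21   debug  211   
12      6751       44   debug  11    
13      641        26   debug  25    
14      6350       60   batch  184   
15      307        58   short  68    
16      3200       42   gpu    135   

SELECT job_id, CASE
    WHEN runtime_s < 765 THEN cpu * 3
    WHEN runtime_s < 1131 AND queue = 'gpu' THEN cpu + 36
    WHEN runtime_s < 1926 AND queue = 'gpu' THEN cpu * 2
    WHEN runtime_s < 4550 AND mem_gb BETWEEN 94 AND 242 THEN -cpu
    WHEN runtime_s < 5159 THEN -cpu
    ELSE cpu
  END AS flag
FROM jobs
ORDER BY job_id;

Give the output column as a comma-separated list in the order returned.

job_id=8: ELSE → 12
job_id=9: runtime_s < 1926 AND queue = 'gpu' → 48
job_id=10: runtime_s < 5159 → -43
job_id=11: ELSE → 21
job_id=12: ELSE → 44
job_id=13: runtime_s < 765 → 78
job_id=14: ELSE → 60
job_id=15: runtime_s < 765 → 174
job_id=16: runtime_s < 4550 AND mem_gb BETWEEN 94 AND 242 → -42

12, 48, -43, 21, 44, 78, 60, 174, -42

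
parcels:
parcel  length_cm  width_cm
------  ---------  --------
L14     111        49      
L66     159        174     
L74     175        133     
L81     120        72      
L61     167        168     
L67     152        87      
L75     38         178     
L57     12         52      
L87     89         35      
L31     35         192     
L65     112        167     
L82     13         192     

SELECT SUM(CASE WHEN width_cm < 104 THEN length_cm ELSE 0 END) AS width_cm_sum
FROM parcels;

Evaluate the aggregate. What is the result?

parcel=L14: ✓ → 111
parcel=L66: ✗
parcel=L74: ✗
parcel=L81: ✓ → 120
parcel=L61: ✗
parcel=L67: ✓ → 152
parcel=L75: ✗
parcel=L57: ✓ → 12
parcel=L87: ✓ → 89
parcel=L31: ✗
parcel=L65: ✗
parcel=L82: ✗
width_cm_sum = 111 + 120 + 152 + 12 + 89 = 484

484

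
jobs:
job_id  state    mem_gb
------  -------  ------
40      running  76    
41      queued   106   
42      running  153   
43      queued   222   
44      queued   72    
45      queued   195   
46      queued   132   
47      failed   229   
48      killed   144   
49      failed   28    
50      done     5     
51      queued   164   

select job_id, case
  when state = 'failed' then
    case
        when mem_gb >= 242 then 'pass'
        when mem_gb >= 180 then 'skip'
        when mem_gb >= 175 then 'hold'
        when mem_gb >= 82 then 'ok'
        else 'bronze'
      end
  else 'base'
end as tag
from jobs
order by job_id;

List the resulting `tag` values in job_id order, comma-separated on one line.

job_id=40: state='running' → outer ELSE → base
job_id=41: state='queued' → outer ELSE → base
job_id=42: state='running' → outer ELSE → base
job_id=43: state='queued' → outer ELSE → base
job_id=44: state='queued' → outer ELSE → base
job_id=45: state='queued' → outer ELSE → base
job_id=46: state='queued' → outer ELSE → base
job_id=47: state='failed' → inner[mem_gb >= 180] → skip
job_id=48: state='killed' → outer ELSE → base
job_id=49: state='failed' → inner[ELSE] → bronze
job_id=50: state='done' → outer ELSE → base
job_id=51: state='queued' → outer ELSE → base

base, base, base, base, base, base, base, skip, base, bronze, base, base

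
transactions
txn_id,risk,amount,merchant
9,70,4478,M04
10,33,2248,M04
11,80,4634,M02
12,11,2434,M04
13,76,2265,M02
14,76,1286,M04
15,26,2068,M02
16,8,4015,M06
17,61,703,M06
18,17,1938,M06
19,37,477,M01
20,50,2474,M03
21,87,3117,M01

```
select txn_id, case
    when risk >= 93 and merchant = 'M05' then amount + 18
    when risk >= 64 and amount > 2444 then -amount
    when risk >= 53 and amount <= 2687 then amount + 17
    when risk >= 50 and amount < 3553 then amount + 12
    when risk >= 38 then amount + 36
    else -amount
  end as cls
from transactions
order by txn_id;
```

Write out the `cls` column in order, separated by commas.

txn_id=9: risk >= 64 and amount > 2444 → -4478
txn_id=10: ELSE → -2248
txn_id=11: risk >= 64 and amount > 2444 → -4634
txn_id=12: ELSE → -2434
txn_id=13: risk >= 53 and amount <= 2687 → 2282
txn_id=14: risk >= 53 and amount <= 2687 → 1303
txn_id=15: ELSE → -2068
txn_id=16: ELSE → -4015
txn_id=17: risk >= 53 and amount <= 2687 → 720
txn_id=18: ELSE → -1938
txn_id=19: ELSE → -477
txn_id=20: risk >= 50 and amount < 3553 → 2486
txn_id=21: risk >= 64 and amount > 2444 → -3117

-4478, -2248, -4634, -2434, 2282, 1303, -2068, -4015, 720, -1938, -477, 2486, -3117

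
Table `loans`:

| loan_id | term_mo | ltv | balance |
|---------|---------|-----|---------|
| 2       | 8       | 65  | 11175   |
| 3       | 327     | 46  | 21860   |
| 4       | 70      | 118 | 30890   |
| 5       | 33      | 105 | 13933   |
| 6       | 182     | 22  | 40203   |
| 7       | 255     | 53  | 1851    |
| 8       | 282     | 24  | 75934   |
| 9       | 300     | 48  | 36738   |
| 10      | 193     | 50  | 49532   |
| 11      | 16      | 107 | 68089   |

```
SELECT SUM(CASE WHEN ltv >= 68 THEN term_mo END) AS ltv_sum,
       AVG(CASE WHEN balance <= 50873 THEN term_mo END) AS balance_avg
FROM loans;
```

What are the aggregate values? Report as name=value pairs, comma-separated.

ltv_sum=119, balance_avg=171

[ltv_sum: ltv >= 68]
loan_id=2: ✗
loan_id=3: ✗
loan_id=4: ✓ → 70
loan_id=5: ✓ → 33
loan_id=6: ✗
loan_id=7: ✗
loan_id=8: ✗
loan_id=9: ✗
loan_id=10: ✗
loan_id=11: ✓ → 16
ltv_sum = 70 + 33 + 16 = 119
—
[balance_avg: balance <= 50873]
loan_id=2: ✓ → 8
loan_id=3: ✓ → 327
loan_id=4: ✓ → 70
loan_id=5: ✓ → 33
loan_id=6: ✓ → 182
loan_id=7: ✓ → 255
loan_id=8: ✗
loan_id=9: ✓ → 300
loan_id=10: ✓ → 193
loan_id=11: ✗
balance_avg = (8 + 327 + 70 + 33 + 182 + 255 + 300 + 193) / 8 = 171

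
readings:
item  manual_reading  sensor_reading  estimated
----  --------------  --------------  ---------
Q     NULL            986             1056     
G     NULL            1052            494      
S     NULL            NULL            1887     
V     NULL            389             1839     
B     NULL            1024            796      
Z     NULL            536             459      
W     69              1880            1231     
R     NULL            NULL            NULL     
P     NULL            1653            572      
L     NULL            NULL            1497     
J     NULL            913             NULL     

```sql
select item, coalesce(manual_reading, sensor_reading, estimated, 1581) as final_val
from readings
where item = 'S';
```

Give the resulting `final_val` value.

1887

item = S: manual_reading=NULL, sensor_reading=NULL, estimated=1887.
manual_reading=NULL, sensor_reading=NULL, estimated=1887 → 1887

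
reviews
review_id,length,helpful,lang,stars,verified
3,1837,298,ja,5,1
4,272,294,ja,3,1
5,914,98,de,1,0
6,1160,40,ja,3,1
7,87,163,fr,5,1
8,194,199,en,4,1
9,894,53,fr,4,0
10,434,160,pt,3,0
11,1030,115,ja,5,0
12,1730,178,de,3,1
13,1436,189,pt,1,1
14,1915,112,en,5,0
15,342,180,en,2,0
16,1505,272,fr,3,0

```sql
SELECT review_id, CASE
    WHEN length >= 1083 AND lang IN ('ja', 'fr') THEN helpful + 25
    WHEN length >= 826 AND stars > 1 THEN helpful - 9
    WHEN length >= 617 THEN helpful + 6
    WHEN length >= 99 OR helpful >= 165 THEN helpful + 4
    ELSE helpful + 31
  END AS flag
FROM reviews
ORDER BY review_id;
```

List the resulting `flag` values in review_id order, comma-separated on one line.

323, 298, 104, 65, 194, 203, 44, 164, 106, 169, 195, 103, 184, 297

review_id=3: length >= 1083 AND lang IN ('ja', 'fr') → 323
review_id=4: length >= 99 OR helpful >= 165 → 298
review_id=5: length >= 617 → 104
review_id=6: length >= 1083 AND lang IN ('ja', 'fr') → 65
review_id=7: ELSE → 194
review_id=8: length >= 99 OR helpful >= 165 → 203
review_id=9: length >= 826 AND stars > 1 → 44
review_id=10: length >= 99 OR helpful >= 165 → 164
review_id=11: length >= 826 AND stars > 1 → 106
review_id=12: length >= 826 AND stars > 1 → 169
review_id=13: length >= 617 → 195
review_id=14: length >= 826 AND stars > 1 → 103
review_id=15: length >= 99 OR helpful >= 165 → 184
review_id=16: length >= 1083 AND lang IN ('ja', 'fr') → 297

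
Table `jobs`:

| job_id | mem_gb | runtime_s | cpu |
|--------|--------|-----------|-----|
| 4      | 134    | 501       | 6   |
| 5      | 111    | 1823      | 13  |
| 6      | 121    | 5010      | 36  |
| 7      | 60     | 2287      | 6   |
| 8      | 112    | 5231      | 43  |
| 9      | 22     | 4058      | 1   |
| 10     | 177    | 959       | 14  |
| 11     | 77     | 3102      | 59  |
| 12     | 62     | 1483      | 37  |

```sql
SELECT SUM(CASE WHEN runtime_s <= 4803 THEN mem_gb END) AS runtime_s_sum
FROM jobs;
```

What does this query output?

643

job_id=4: ✓ → 134
job_id=5: ✓ → 111
job_id=6: ✗
job_id=7: ✓ → 60
job_id=8: ✗
job_id=9: ✓ → 22
job_id=10: ✓ → 177
job_id=11: ✓ → 77
job_id=12: ✓ → 62
runtime_s_sum = 134 + 111 + 60 + 22 + 177 + 77 + 62 = 643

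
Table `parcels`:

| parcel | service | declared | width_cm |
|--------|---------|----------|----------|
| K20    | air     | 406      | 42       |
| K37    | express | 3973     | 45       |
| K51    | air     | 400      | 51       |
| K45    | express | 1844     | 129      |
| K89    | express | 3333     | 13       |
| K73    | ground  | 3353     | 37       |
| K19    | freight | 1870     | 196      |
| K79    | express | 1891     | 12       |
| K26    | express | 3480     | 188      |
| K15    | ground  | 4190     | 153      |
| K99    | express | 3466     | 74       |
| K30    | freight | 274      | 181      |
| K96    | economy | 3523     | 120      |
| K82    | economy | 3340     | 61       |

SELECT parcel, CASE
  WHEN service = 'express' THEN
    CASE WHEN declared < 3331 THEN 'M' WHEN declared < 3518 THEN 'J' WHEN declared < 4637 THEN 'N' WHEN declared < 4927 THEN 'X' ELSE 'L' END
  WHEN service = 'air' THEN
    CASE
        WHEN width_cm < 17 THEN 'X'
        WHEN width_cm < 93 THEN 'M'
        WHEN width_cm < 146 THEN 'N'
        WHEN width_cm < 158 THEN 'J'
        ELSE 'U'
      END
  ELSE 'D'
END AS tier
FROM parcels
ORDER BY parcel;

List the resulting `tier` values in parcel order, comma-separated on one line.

D, D, M, J, D, N, M, M, D, M, D, J, D, J

parcel=K15: service='ground' → outer ELSE → D
parcel=K19: service='freight' → outer ELSE → D
parcel=K20: service='air' → inner[width_cm < 93] → M
parcel=K26: service='express' → inner[declared < 3518] → J
parcel=K30: service='freight' → outer ELSE → D
parcel=K37: service='express' → inner[declared < 4637] → N
parcel=K45: service='express' → inner[declared < 3331] → M
parcel=K51: service='air' → inner[width_cm < 93] → M
parcel=K73: service='ground' → outer ELSE → D
parcel=K79: service='express' → inner[declared < 3331] → M
parcel=K82: service='economy' → outer ELSE → D
parcel=K89: service='express' → inner[declared < 3518] → J
parcel=K96: service='economy' → outer ELSE → D
parcel=K99: service='express' → inner[declared < 3518] → J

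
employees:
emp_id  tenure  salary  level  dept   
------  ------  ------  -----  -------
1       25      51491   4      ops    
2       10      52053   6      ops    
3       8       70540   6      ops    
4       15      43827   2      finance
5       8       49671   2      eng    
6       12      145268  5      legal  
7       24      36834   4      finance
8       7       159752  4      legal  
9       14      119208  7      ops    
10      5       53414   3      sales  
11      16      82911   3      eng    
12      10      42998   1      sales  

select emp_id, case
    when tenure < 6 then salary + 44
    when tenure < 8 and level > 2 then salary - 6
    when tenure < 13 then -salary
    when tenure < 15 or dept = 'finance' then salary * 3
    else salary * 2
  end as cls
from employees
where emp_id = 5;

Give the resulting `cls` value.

emp_id = 5: tenure=8, salary=49671, level=2, dept=eng.
tenure < 6 → false
tenure < 8 and level > 2 → false
tenure < 13 → true → -49671

-49671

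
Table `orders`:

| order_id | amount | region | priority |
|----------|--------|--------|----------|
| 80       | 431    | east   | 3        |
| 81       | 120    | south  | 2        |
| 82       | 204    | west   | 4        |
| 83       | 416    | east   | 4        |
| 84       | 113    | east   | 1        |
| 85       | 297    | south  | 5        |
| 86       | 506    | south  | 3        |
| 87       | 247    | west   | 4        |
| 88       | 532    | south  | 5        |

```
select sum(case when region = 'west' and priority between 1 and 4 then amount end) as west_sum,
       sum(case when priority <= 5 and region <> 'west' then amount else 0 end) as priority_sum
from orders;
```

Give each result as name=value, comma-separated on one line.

west_sum=451, priority_sum=2415

[west_sum: region = 'west' and priority between 1 and 4]
order_id=80: ✗
order_id=81: ✗
order_id=82: ✓ → 204
order_id=83: ✗
order_id=84: ✗
order_id=85: ✗
order_id=86: ✗
order_id=87: ✓ → 247
order_id=88: ✗
west_sum = 204 + 247 = 451
—
[priority_sum: priority <= 5 and region <> 'west']
order_id=80: ✓ → 431
order_id=81: ✓ → 120
order_id=82: ✗
order_id=83: ✓ → 416
order_id=84: ✓ → 113
order_id=85: ✓ → 297
order_id=86: ✓ → 506
order_id=87: ✗
order_id=88: ✓ → 532
priority_sum = 431 + 120 + 416 + 113 + 297 + 506 + 532 = 2415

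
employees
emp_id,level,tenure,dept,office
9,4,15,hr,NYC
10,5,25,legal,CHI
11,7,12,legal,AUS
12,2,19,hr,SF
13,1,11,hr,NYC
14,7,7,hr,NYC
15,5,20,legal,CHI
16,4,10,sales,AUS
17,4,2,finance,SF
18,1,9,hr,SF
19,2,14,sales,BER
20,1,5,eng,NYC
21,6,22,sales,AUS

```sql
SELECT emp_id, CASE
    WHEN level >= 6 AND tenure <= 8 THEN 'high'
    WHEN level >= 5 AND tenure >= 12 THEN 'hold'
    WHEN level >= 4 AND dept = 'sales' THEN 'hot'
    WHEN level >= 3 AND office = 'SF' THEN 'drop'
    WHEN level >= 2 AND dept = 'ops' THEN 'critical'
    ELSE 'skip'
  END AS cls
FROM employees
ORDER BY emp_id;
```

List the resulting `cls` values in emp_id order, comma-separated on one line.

skip, hold, hold, skip, skip, high, hold, hot, drop, skip, skip, skip, hold

emp_id=9: ELSE → skip
emp_id=10: level >= 5 AND tenure >= 12 → hold
emp_id=11: level >= 5 AND tenure >= 12 → hold
emp_id=12: ELSE → skip
emp_id=13: ELSE → skip
emp_id=14: level >= 6 AND tenure <= 8 → high
emp_id=15: level >= 5 AND tenure >= 12 → hold
emp_id=16: level >= 4 AND dept = 'sales' → hot
emp_id=17: level >= 3 AND office = 'SF' → drop
emp_id=18: ELSE → skip
emp_id=19: ELSE → skip
emp_id=20: ELSE → skip
emp_id=21: level >= 5 AND tenure >= 12 → hold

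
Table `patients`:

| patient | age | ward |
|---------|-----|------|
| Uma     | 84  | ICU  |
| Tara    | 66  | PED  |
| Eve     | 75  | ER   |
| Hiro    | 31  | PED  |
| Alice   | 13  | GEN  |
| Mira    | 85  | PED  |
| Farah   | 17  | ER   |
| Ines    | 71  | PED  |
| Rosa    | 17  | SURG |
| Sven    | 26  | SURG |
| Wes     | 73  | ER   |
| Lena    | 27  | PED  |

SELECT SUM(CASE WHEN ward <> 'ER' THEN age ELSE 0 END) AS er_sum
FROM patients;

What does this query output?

patient=Uma: ✓ → 84
patient=Tara: ✓ → 66
patient=Eve: ✗
patient=Hiro: ✓ → 31
patient=Alice: ✓ → 13
patient=Mira: ✓ → 85
patient=Farah: ✗
patient=Ines: ✓ → 71
patient=Rosa: ✓ → 17
patient=Sven: ✓ → 26
patient=Wes: ✗
patient=Lena: ✓ → 27
er_sum = 84 + 66 + 31 + 13 + 85 + 71 + 17 + 26 + 27 = 420

420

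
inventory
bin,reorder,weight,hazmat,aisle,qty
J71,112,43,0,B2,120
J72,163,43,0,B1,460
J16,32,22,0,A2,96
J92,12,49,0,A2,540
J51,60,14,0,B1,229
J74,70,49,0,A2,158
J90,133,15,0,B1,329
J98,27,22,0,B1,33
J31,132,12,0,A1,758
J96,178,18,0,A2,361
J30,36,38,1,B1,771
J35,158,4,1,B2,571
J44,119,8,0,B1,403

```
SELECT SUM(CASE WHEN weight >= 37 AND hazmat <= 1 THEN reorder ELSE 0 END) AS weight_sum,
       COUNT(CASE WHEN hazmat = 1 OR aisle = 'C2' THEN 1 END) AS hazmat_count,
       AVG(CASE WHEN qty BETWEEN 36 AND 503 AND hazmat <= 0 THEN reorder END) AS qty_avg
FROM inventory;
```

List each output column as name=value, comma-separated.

weight_sum=393, hazmat_count=2, qty_avg=108.375

[weight_sum: weight >= 37 AND hazmat <= 1]
bin=J71: ✓ → 112
bin=J72: ✓ → 163
bin=J16: ✗
bin=J92: ✓ → 12
bin=J51: ✗
bin=J74: ✓ → 70
bin=J90: ✗
bin=J98: ✗
bin=J31: ✗
bin=J96: ✗
bin=J30: ✓ → 36
bin=J35: ✗
bin=J44: ✗
weight_sum = 112 + 163 + 12 + 70 + 36 = 393
—
[hazmat_count: hazmat = 1 OR aisle = 'C2']
bin=J71: ✗
bin=J72: ✗
bin=J16: ✗
bin=J92: ✗
bin=J51: ✗
bin=J74: ✗
bin=J90: ✗
bin=J98: ✗
bin=J31: ✗
bin=J96: ✗
bin=J30: ✓ → 1
bin=J35: ✓ → 1
bin=J44: ✗
hazmat_count = COUNT(1, 1) = 2
—
[qty_avg: qty BETWEEN 36 AND 503 AND hazmat <= 0]
bin=J71: ✓ → 112
bin=J72: ✓ → 163
bin=J16: ✓ → 32
bin=J92: ✗
bin=J51: ✓ → 60
bin=J74: ✓ → 70
bin=J90: ✓ → 133
bin=J98: ✗
bin=J31: ✗
bin=J96: ✓ → 178
bin=J30: ✗
bin=J35: ✗
bin=J44: ✓ → 119
qty_avg = (112 + 163 + 32 + 60 + 70 + 133 + 178 + 119) / 8 = 108.375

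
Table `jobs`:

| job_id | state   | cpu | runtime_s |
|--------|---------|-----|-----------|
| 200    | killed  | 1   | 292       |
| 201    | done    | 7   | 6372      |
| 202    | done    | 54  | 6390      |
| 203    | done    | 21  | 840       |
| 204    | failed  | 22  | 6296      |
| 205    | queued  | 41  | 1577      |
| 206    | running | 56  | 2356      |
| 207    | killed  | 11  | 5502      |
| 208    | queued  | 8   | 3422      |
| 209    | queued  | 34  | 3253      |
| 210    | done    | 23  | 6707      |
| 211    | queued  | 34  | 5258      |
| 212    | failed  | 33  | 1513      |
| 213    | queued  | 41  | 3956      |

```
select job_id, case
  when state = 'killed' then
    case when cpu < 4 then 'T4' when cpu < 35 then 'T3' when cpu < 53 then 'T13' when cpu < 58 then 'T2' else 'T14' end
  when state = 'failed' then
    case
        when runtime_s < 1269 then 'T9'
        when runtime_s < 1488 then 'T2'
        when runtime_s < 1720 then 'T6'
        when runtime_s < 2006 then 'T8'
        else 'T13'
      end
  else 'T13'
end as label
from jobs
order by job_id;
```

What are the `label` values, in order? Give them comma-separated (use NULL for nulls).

T4, T13, T13, T13, T13, T13, T13, T3, T13, T13, T13, T13, T6, T13

job_id=200: state='killed' → inner[cpu < 4] → T4
job_id=201: state='done' → outer ELSE → T13
job_id=202: state='done' → outer ELSE → T13
job_id=203: state='done' → outer ELSE → T13
job_id=204: state='failed' → inner[ELSE] → T13
job_id=205: state='queued' → outer ELSE → T13
job_id=206: state='running' → outer ELSE → T13
job_id=207: state='killed' → inner[cpu < 35] → T3
job_id=208: state='queued' → outer ELSE → T13
job_id=209: state='queued' → outer ELSE → T13
job_id=210: state='done' → outer ELSE → T13
job_id=211: state='queued' → outer ELSE → T13
job_id=212: state='failed' → inner[runtime_s < 1720] → T6
job_id=213: state='queued' → outer ELSE → T13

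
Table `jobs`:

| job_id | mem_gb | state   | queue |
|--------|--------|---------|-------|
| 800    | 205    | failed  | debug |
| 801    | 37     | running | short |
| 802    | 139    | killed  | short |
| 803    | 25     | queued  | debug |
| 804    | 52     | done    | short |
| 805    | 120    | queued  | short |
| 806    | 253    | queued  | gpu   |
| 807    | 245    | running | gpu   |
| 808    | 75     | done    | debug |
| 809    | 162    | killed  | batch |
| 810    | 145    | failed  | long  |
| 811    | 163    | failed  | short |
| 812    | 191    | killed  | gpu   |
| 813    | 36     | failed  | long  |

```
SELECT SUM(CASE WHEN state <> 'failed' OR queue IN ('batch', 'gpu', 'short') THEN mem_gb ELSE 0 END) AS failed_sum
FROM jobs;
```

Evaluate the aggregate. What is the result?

1462

job_id=800: ✗
job_id=801: ✓ → 37
job_id=802: ✓ → 139
job_id=803: ✓ → 25
job_id=804: ✓ → 52
job_id=805: ✓ → 120
job_id=806: ✓ → 253
job_id=807: ✓ → 245
job_id=808: ✓ → 75
job_id=809: ✓ → 162
job_id=810: ✗
job_id=811: ✓ → 163
job_id=812: ✓ → 191
job_id=813: ✗
failed_sum = 37 + 139 + 25 + 52 + 120 + 253 + 245 + 75 + 162 + 163 + 191 = 1462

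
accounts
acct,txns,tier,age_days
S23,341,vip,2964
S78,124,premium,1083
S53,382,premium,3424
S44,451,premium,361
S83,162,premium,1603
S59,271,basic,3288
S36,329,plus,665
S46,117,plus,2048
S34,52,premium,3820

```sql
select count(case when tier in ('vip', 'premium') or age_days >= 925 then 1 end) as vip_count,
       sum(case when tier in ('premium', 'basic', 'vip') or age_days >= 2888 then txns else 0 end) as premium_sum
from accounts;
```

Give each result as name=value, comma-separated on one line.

vip_count=8, premium_sum=1783

[vip_count: tier in ('vip', 'premium') or age_days >= 925]
acct=S23: ✓ → 1
acct=S78: ✓ → 1
acct=S53: ✓ → 1
acct=S44: ✓ → 1
acct=S83: ✓ → 1
acct=S59: ✓ → 1
acct=S36: ✗
acct=S46: ✓ → 1
acct=S34: ✓ → 1
vip_count = COUNT(1, 1, 1, 1, 1, 1, 1, 1) = 8
—
[premium_sum: tier in ('premium', 'basic', 'vip') or age_days >= 2888]
acct=S23: ✓ → 341
acct=S78: ✓ → 124
acct=S53: ✓ → 382
acct=S44: ✓ → 451
acct=S83: ✓ → 162
acct=S59: ✓ → 271
acct=S36: ✗
acct=S46: ✗
acct=S34: ✓ → 52
premium_sum = 341 + 124 + 382 + 451 + 162 + 271 + 52 = 1783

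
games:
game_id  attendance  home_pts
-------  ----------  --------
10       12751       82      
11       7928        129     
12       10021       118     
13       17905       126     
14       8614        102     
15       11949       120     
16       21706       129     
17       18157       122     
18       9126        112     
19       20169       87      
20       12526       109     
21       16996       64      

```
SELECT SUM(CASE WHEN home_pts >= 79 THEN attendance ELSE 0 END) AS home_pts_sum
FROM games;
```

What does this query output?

game_id=10: ✓ → 12751
game_id=11: ✓ → 7928
game_id=12: ✓ → 10021
game_id=13: ✓ → 17905
game_id=14: ✓ → 8614
game_id=15: ✓ → 11949
game_id=16: ✓ → 21706
game_id=17: ✓ → 18157
game_id=18: ✓ → 9126
game_id=19: ✓ → 20169
game_id=20: ✓ → 12526
game_id=21: ✗
home_pts_sum = 12751 + 7928 + 10021 + 17905 + 8614 + 11949 + 21706 + 18157 + 9126 + 20169 + 12526 = 150852

150852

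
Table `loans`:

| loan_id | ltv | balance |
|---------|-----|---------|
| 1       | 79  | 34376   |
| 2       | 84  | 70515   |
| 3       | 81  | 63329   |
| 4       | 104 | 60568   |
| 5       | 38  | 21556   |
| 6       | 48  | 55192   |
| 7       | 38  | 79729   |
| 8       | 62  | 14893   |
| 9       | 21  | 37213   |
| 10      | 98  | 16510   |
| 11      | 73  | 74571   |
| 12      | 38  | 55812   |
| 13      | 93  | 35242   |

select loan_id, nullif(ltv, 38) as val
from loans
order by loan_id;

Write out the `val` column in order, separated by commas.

79, 84, 81, 104, NULL, 48, NULL, 62, 21, 98, 73, NULL, 93

loan_id=1: ltv=79 vs 38: differ → 79
loan_id=2: ltv=84 vs 38: differ → 84
loan_id=3: ltv=81 vs 38: differ → 81
loan_id=4: ltv=104 vs 38: differ → 104
loan_id=5: ltv=38 vs 38: equal → NULL
loan_id=6: ltv=48 vs 38: differ → 48
loan_id=7: ltv=38 vs 38: equal → NULL
loan_id=8: ltv=62 vs 38: differ → 62
loan_id=9: ltv=21 vs 38: differ → 21
loan_id=10: ltv=98 vs 38: differ → 98
loan_id=11: ltv=73 vs 38: differ → 73
loan_id=12: ltv=38 vs 38: equal → NULL
loan_id=13: ltv=93 vs 38: differ → 93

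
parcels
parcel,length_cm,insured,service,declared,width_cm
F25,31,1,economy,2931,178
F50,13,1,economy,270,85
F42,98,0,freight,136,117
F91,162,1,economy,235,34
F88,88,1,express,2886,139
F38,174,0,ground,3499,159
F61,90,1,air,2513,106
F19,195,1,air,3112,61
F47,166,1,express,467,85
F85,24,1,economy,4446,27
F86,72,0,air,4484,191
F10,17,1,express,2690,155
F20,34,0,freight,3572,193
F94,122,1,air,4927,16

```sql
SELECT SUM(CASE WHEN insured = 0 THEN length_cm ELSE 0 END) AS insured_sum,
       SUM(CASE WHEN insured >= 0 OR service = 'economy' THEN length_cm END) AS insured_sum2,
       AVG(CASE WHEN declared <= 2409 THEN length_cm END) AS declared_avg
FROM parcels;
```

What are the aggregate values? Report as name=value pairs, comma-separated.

[insured_sum: insured = 0]
parcel=F25: ✗
parcel=F50: ✗
parcel=F42: ✓ → 98
parcel=F91: ✗
parcel=F88: ✗
parcel=F38: ✓ → 174
parcel=F61: ✗
parcel=F19: ✗
parcel=F47: ✗
parcel=F85: ✗
parcel=F86: ✓ → 72
parcel=F10: ✗
parcel=F20: ✓ → 34
parcel=F94: ✗
insured_sum = 98 + 174 + 72 + 34 = 378
—
[insured_sum2: insured >= 0 OR service = 'economy']
parcel=F25: ✓ → 31
parcel=F50: ✓ → 13
parcel=F42: ✓ → 98
parcel=F91: ✓ → 162
parcel=F88: ✓ → 88
parcel=F38: ✓ → 174
parcel=F61: ✓ → 90
parcel=F19: ✓ → 195
parcel=F47: ✓ → 166
parcel=F85: ✓ → 24
parcel=F86: ✓ → 72
parcel=F10: ✓ → 17
parcel=F20: ✓ → 34
parcel=F94: ✓ → 122
insured_sum2 = 31 + 13 + 98 + 162 + 88 + 174 + 90 + 195 + 166 + 24 + 72 + 17 + 34 + 122 = 1286
—
[declared_avg: declared <= 2409]
parcel=F25: ✗
parcel=F50: ✓ → 13
parcel=F42: ✓ → 98
parcel=F91: ✓ → 162
parcel=F88: ✗
parcel=F38: ✗
parcel=F61: ✗
parcel=F19: ✗
parcel=F47: ✓ → 166
parcel=F85: ✗
parcel=F86: ✗
parcel=F10: ✗
parcel=F20: ✗
parcel=F94: ✗
declared_avg = (13 + 98 + 162 + 166) / 4 = 109.75

insured_sum=378, insured_sum2=1286, declared_avg=109.75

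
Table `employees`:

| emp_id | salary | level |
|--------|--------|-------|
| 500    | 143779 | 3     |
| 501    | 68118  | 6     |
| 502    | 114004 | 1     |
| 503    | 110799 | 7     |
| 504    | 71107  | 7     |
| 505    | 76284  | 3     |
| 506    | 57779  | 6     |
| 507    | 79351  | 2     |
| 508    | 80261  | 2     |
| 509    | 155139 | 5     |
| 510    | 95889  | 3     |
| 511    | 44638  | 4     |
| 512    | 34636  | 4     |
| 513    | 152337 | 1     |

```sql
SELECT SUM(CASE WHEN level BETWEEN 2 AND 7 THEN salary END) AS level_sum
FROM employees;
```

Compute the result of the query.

1017780

emp_id=500: ✓ → 143779
emp_id=501: ✓ → 68118
emp_id=502: ✗
emp_id=503: ✓ → 110799
emp_id=504: ✓ → 71107
emp_id=505: ✓ → 76284
emp_id=506: ✓ → 57779
emp_id=507: ✓ → 79351
emp_id=508: ✓ → 80261
emp_id=509: ✓ → 155139
emp_id=510: ✓ → 95889
emp_id=511: ✓ → 44638
emp_id=512: ✓ → 34636
emp_id=513: ✗
level_sum = 143779 + 68118 + 110799 + 71107 + 76284 + 57779 + 79351 + 80261 + 155139 + 95889 + 44638 + 34636 = 1017780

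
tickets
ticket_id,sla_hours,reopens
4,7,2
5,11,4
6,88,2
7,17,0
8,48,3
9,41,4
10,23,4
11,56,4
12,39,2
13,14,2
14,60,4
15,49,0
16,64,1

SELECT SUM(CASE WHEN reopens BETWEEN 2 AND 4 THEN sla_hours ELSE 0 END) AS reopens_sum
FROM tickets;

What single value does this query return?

387

ticket_id=4: ✓ → 7
ticket_id=5: ✓ → 11
ticket_id=6: ✓ → 88
ticket_id=7: ✗
ticket_id=8: ✓ → 48
ticket_id=9: ✓ → 41
ticket_id=10: ✓ → 23
ticket_id=11: ✓ → 56
ticket_id=12: ✓ → 39
ticket_id=13: ✓ → 14
ticket_id=14: ✓ → 60
ticket_id=15: ✗
ticket_id=16: ✗
reopens_sum = 7 + 11 + 88 + 48 + 41 + 23 + 56 + 39 + 14 + 60 = 387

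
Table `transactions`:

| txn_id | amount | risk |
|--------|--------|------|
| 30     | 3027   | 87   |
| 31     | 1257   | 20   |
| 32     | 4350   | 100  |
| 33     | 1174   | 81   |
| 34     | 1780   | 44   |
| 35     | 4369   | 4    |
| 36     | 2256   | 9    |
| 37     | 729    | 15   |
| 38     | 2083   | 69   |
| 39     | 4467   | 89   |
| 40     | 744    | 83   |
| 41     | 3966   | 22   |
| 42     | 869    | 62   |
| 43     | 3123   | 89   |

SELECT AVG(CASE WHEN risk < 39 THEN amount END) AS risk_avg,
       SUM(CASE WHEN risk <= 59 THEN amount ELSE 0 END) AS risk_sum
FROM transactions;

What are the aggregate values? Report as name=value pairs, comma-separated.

risk_avg=2515.4, risk_sum=14357

[risk_avg: risk < 39]
txn_id=30: ✗
txn_id=31: ✓ → 1257
txn_id=32: ✗
txn_id=33: ✗
txn_id=34: ✗
txn_id=35: ✓ → 4369
txn_id=36: ✓ → 2256
txn_id=37: ✓ → 729
txn_id=38: ✗
txn_id=39: ✗
txn_id=40: ✗
txn_id=41: ✓ → 3966
txn_id=42: ✗
txn_id=43: ✗
risk_avg = (1257 + 4369 + 2256 + 729 + 3966) / 5 = 2515.4
—
[risk_sum: risk <= 59]
txn_id=30: ✗
txn_id=31: ✓ → 1257
txn_id=32: ✗
txn_id=33: ✗
txn_id=34: ✓ → 1780
txn_id=35: ✓ → 4369
txn_id=36: ✓ → 2256
txn_id=37: ✓ → 729
txn_id=38: ✗
txn_id=39: ✗
txn_id=40: ✗
txn_id=41: ✓ → 3966
txn_id=42: ✗
txn_id=43: ✗
risk_sum = 1257 + 1780 + 4369 + 2256 + 729 + 3966 = 14357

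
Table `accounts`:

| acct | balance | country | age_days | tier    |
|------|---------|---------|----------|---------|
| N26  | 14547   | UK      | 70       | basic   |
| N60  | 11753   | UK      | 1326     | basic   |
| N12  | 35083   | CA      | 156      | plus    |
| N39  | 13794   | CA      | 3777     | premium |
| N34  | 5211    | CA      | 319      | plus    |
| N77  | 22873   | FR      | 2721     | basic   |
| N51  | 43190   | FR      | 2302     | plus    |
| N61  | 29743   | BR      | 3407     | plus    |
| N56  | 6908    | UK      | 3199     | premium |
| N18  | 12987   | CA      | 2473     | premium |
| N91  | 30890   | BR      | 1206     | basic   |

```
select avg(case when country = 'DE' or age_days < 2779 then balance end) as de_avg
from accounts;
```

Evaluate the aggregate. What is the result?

22066.75

acct=N26: ✓ → 14547
acct=N60: ✓ → 11753
acct=N12: ✓ → 35083
acct=N39: ✗
acct=N34: ✓ → 5211
acct=N77: ✓ → 22873
acct=N51: ✓ → 43190
acct=N61: ✗
acct=N56: ✗
acct=N18: ✓ → 12987
acct=N91: ✓ → 30890
de_avg = (14547 + 11753 + 35083 + 5211 + 22873 + 43190 + 12987 + 30890) / 8 = 22066.75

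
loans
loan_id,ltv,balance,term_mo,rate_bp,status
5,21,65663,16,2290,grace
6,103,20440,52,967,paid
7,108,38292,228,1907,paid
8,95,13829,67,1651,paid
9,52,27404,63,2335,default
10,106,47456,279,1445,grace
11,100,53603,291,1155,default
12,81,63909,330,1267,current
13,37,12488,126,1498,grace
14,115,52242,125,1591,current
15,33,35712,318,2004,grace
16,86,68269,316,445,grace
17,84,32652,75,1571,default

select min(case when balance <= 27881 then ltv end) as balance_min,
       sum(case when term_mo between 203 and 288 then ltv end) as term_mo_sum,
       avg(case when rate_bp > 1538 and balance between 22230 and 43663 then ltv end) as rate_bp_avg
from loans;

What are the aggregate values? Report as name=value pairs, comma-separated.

[balance_min: balance <= 27881]
loan_id=5: ✗
loan_id=6: ✓ → 103
loan_id=7: ✗
loan_id=8: ✓ → 95
loan_id=9: ✓ → 52
loan_id=10: ✗
loan_id=11: ✗
loan_id=12: ✗
loan_id=13: ✓ → 37
loan_id=14: ✗
loan_id=15: ✗
loan_id=16: ✗
loan_id=17: ✗
balance_min = MIN(103, 95, 52, 37) = 37
—
[term_mo_sum: term_mo between 203 and 288]
loan_id=5: ✗
loan_id=6: ✗
loan_id=7: ✓ → 108
loan_id=8: ✗
loan_id=9: ✗
loan_id=10: ✓ → 106
loan_id=11: ✗
loan_id=12: ✗
loan_id=13: ✗
loan_id=14: ✗
loan_id=15: ✗
loan_id=16: ✗
loan_id=17: ✗
term_mo_sum = 108 + 106 = 214
—
[rate_bp_avg: rate_bp > 1538 and balance between 22230 and 43663]
loan_id=5: ✗
loan_id=6: ✗
loan_id=7: ✓ → 108
loan_id=8: ✗
loan_id=9: ✓ → 52
loan_id=10: ✗
loan_id=11: ✗
loan_id=12: ✗
loan_id=13: ✗
loan_id=14: ✗
loan_id=15: ✓ → 33
loan_id=16: ✗
loan_id=17: ✓ → 84
rate_bp_avg = (108 + 52 + 33 + 84) / 4 = 69.25

balance_min=37, term_mo_sum=214, rate_bp_avg=69.25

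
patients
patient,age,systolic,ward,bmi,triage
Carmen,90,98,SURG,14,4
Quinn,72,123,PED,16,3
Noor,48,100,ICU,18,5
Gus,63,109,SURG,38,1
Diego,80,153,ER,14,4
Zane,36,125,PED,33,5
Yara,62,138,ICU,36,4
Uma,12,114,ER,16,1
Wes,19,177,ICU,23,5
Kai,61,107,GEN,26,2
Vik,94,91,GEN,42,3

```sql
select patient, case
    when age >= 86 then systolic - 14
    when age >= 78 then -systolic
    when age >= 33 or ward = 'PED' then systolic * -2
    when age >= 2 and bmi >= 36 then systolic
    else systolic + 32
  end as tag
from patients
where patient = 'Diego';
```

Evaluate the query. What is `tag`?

-153

patient = Diego: age=80, systolic=153, ward=ER, bmi=14, triage=4.
age >= 86 → false
age >= 78 → true → -153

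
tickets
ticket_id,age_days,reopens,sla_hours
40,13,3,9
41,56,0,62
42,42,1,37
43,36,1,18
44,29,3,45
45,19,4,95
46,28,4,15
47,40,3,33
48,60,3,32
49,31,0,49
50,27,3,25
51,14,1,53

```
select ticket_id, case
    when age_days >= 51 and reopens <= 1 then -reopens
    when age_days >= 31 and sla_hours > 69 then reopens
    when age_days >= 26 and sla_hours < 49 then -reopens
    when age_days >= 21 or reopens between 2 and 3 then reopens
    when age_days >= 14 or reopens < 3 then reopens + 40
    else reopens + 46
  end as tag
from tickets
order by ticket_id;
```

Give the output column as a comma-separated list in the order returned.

3, 0, -1, -1, -3, 44, -4, -3, -3, 0, -3, 41

ticket_id=40: age_days >= 21 or reopens between 2 and 3 → 3
ticket_id=41: age_days >= 51 and reopens <= 1 → 0
ticket_id=42: age_days >= 26 and sla_hours < 49 → -1
ticket_id=43: age_days >= 26 and sla_hours < 49 → -1
ticket_id=44: age_days >= 26 and sla_hours < 49 → -3
ticket_id=45: age_days >= 14 or reopens < 3 → 44
ticket_id=46: age_days >= 26 and sla_hours < 49 → -4
ticket_id=47: age_days >= 26 and sla_hours < 49 → -3
ticket_id=48: age_days >= 26 and sla_hours < 49 → -3
ticket_id=49: age_days >= 21 or reopens between 2 and 3 → 0
ticket_id=50: age_days >= 26 and sla_hours < 49 → -3
ticket_id=51: age_days >= 14 or reopens < 3 → 41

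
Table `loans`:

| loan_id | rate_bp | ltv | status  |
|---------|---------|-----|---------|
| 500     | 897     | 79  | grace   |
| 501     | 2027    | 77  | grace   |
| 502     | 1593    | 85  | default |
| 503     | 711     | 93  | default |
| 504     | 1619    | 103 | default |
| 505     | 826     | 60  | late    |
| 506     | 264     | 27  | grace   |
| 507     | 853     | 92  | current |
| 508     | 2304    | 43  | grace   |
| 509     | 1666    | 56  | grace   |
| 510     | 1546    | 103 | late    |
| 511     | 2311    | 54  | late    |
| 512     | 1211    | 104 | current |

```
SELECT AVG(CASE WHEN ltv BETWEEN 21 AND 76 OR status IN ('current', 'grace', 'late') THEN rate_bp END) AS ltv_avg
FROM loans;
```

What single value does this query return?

loan_id=500: ✓ → 897
loan_id=501: ✓ → 2027
loan_id=502: ✗
loan_id=503: ✗
loan_id=504: ✗
loan_id=505: ✓ → 826
loan_id=506: ✓ → 264
loan_id=507: ✓ → 853
loan_id=508: ✓ → 2304
loan_id=509: ✓ → 1666
loan_id=510: ✓ → 1546
loan_id=511: ✓ → 2311
loan_id=512: ✓ → 1211
ltv_avg = (897 + 2027 + 826 + 264 + 853 + 2304 + 1666 + 1546 + 2311 + 1211) / 10 = 1390.5

1390.5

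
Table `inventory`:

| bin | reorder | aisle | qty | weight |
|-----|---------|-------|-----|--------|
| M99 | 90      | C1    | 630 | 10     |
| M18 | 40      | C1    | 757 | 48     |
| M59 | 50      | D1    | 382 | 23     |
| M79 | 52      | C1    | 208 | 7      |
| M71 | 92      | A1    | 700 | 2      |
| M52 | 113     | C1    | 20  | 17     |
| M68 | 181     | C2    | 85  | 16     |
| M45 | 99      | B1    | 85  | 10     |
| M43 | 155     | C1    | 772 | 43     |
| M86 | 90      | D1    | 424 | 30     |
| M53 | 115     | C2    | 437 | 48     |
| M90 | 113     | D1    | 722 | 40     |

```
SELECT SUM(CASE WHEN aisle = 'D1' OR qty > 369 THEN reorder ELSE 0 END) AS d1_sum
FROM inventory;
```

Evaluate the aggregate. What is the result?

745

bin=M99: ✓ → 90
bin=M18: ✓ → 40
bin=M59: ✓ → 50
bin=M79: ✗
bin=M71: ✓ → 92
bin=M52: ✗
bin=M68: ✗
bin=M45: ✗
bin=M43: ✓ → 155
bin=M86: ✓ → 90
bin=M53: ✓ → 115
bin=M90: ✓ → 113
d1_sum = 90 + 40 + 50 + 92 + 155 + 90 + 115 + 113 = 745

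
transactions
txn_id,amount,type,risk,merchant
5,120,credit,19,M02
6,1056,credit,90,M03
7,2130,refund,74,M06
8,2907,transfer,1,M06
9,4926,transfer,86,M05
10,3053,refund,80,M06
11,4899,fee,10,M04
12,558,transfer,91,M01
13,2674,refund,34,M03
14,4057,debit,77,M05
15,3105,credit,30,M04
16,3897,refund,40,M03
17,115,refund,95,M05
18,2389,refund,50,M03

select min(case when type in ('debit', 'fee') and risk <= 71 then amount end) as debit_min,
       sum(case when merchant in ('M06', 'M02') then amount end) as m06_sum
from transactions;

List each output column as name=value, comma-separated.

debit_min=4899, m06_sum=8210

[debit_min: type in ('debit', 'fee') and risk <= 71]
txn_id=5: ✗
txn_id=6: ✗
txn_id=7: ✗
txn_id=8: ✗
txn_id=9: ✗
txn_id=10: ✗
txn_id=11: ✓ → 4899
txn_id=12: ✗
txn_id=13: ✗
txn_id=14: ✗
txn_id=15: ✗
txn_id=16: ✗
txn_id=17: ✗
txn_id=18: ✗
debit_min = MIN(4899) = 4899
—
[m06_sum: merchant in ('M06', 'M02')]
txn_id=5: ✓ → 120
txn_id=6: ✗
txn_id=7: ✓ → 2130
txn_id=8: ✓ → 2907
txn_id=9: ✗
txn_id=10: ✓ → 3053
txn_id=11: ✗
txn_id=12: ✗
txn_id=13: ✗
txn_id=14: ✗
txn_id=15: ✗
txn_id=16: ✗
txn_id=17: ✗
txn_id=18: ✗
m06_sum = 120 + 2130 + 2907 + 3053 = 8210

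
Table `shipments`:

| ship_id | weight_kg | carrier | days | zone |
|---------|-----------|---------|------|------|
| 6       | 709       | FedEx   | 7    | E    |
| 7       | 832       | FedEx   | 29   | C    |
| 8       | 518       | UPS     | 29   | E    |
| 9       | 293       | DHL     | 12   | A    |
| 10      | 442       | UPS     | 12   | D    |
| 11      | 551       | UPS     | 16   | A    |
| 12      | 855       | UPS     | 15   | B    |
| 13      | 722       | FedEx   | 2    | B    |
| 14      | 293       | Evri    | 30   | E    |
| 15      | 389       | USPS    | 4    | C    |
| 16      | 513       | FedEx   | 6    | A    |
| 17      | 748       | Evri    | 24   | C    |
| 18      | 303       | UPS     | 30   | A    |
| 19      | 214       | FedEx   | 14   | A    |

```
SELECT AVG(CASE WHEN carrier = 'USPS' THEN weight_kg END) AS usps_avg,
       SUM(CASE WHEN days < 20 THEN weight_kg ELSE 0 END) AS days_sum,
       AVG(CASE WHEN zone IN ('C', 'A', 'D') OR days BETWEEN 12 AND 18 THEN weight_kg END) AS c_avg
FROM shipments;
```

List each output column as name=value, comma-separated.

[usps_avg: carrier = 'USPS']
ship_id=6: ✗
ship_id=7: ✗
ship_id=8: ✗
ship_id=9: ✗
ship_id=10: ✗
ship_id=11: ✗
ship_id=12: ✗
ship_id=13: ✗
ship_id=14: ✗
ship_id=15: ✓ → 389
ship_id=16: ✗
ship_id=17: ✗
ship_id=18: ✗
ship_id=19: ✗
usps_avg = 389
—
[days_sum: days < 20]
ship_id=6: ✓ → 709
ship_id=7: ✗
ship_id=8: ✗
ship_id=9: ✓ → 293
ship_id=10: ✓ → 442
ship_id=11: ✓ → 551
ship_id=12: ✓ → 855
ship_id=13: ✓ → 722
ship_id=14: ✗
ship_id=15: ✓ → 389
ship_id=16: ✓ → 513
ship_id=17: ✗
ship_id=18: ✗
ship_id=19: ✓ → 214
days_sum = 709 + 293 + 442 + 551 + 855 + 722 + 389 + 513 + 214 = 4688
—
[c_avg: zone IN ('C', 'A', 'D') OR days BETWEEN 12 AND 18]
ship_id=6: ✗
ship_id=7: ✓ → 832
ship_id=8: ✗
ship_id=9: ✓ → 293
ship_id=10: ✓ → 442
ship_id=11: ✓ → 551
ship_id=12: ✓ → 855
ship_id=13: ✗
ship_id=14: ✗
ship_id=15: ✓ → 389
ship_id=16: ✓ → 513
ship_id=17: ✓ → 748
ship_id=18: ✓ → 303
ship_id=19: ✓ → 214
c_avg = (832 + 293 + 442 + 551 + 855 + 389 + 513 + 748 + 303 + 214) / 10 = 514

usps_avg=389, days_sum=4688, c_avg=514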